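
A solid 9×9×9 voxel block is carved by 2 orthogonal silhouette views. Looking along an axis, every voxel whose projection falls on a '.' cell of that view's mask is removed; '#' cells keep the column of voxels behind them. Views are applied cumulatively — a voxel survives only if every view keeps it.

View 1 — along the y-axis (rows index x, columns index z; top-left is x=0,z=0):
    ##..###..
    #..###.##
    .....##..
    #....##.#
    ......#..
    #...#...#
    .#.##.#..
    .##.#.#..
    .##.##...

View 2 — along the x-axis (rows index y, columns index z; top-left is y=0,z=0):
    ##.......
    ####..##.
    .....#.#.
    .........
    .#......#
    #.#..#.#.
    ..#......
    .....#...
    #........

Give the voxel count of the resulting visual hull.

63 voxels

before carving: 729 voxels (9×9×9)
  1. axis=1 (XZ plane), |mask|=33  ⇒  voxels=297
  2. axis=0 (YZ plane), |mask|=19  ⇒  voxels=63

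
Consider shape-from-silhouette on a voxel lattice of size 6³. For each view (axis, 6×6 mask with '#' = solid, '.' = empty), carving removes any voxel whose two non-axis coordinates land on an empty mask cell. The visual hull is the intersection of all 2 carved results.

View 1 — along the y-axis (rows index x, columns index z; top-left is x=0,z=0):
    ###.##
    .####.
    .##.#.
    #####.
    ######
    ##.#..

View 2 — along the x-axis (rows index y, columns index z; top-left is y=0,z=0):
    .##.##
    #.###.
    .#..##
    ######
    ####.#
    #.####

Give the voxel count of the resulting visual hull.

|visual hull| = 116

full grid |V| = 216
carve view 1 (along y, XZ-mask fill 26/36): 156 voxels remain
carve view 2 (along x, YZ-mask fill 27/36): 116 voxels remain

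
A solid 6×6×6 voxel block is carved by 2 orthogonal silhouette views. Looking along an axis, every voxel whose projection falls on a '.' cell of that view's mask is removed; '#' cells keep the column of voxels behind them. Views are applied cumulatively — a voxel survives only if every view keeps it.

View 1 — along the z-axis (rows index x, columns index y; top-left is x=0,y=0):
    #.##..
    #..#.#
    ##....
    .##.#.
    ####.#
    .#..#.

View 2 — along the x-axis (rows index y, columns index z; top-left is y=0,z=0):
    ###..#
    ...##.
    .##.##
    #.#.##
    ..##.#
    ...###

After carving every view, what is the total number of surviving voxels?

|visual hull| = 60

full grid |V| = 216
  1. axis=2 (XY plane), |mask|=18  ⇒  voxels=108
  2. axis=0 (YZ plane), |mask|=20  ⇒  voxels=60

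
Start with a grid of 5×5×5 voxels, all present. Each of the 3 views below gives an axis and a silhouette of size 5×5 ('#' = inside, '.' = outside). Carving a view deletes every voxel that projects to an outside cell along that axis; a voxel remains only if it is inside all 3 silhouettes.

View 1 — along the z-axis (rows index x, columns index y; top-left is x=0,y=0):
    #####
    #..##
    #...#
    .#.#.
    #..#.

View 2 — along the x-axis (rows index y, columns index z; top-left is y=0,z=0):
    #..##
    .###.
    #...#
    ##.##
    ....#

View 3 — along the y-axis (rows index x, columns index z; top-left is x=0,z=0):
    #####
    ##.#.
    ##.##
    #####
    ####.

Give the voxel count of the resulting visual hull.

|visual hull| = 34

start: 5×5×5 = 125 voxels
[1] z-view keeps 14 columns → grid now 70
[2] x-view keeps 13 columns → grid now 39
[3] y-view keeps 21 columns → grid now 34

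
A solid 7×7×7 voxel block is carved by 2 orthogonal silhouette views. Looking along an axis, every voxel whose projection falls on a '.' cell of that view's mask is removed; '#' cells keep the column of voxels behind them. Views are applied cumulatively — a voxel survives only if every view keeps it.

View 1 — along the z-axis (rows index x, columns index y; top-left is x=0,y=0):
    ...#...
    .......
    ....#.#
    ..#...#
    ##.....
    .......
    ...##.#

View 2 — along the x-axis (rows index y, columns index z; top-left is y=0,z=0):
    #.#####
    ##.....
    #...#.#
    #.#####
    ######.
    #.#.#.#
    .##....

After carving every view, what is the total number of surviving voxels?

initial block: 7^3 = 343
carve view 1 (along z, XY-mask fill 10/49): 70 voxels remain
carve view 2 (along x, YZ-mask fill 29/49): 41 voxels remain

|visual hull| = 41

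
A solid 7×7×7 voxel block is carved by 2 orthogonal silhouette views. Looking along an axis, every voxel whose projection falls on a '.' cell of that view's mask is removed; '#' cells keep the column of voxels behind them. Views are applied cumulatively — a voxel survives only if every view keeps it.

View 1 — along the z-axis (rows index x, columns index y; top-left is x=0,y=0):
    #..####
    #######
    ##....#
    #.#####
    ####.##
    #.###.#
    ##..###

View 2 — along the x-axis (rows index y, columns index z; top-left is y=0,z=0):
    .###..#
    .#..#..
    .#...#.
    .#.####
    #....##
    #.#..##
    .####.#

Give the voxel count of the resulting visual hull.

full grid |V| = 343
  1. axis=2 (XY plane), |mask|=37  ⇒  voxels=259
  2. axis=0 (YZ plane), |mask|=25  ⇒  voxels=139

139 voxels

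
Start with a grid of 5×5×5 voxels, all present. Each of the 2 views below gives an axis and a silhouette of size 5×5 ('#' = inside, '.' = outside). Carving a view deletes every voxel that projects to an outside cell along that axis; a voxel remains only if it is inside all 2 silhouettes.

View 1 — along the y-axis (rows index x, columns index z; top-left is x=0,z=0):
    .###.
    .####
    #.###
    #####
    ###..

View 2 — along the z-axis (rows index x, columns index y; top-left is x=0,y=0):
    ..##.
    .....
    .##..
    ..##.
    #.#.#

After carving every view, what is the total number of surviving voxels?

start: 5×5×5 = 125 voxels
carve view 1 (along y, XZ-mask fill 19/25): 95 voxels remain
carve view 2 (along z, XY-mask fill 9/25): 33 voxels remain

33 voxels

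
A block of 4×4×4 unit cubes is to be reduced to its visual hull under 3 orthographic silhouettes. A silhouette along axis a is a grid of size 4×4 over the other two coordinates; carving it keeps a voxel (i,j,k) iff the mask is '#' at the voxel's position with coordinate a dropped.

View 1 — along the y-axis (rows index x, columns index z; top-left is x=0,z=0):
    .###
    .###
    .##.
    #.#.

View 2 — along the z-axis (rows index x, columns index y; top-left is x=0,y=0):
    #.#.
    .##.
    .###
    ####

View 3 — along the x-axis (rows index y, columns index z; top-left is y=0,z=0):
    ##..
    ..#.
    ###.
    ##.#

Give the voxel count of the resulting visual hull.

start: 4×4×4 = 64 voxels
after view 1 [y-axis, 10 of 16 cells solid] → remaining = 40
after view 2 [z-axis, 11 of 16 cells solid] → remaining = 26
after view 3 [x-axis, 9 of 16 cells solid] → remaining = 15

|visual hull| = 15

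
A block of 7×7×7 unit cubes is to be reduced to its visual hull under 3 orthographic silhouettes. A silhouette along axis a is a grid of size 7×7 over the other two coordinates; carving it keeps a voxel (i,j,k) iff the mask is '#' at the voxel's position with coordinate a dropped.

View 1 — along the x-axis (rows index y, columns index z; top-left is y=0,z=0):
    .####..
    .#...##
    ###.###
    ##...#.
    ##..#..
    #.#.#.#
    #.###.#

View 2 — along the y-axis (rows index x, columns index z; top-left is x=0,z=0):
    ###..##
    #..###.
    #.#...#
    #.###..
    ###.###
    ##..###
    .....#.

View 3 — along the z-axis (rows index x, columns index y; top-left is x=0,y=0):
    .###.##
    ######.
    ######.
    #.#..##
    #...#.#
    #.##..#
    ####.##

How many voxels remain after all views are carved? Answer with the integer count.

voxel count = 78

start: 7×7×7 = 343 voxels
  1. axis=0 (YZ plane), |mask|=28  ⇒  voxels=196
  2. axis=1 (XZ plane), |mask|=28  ⇒  voxels=116
  3. axis=2 (XY plane), |mask|=34  ⇒  voxels=78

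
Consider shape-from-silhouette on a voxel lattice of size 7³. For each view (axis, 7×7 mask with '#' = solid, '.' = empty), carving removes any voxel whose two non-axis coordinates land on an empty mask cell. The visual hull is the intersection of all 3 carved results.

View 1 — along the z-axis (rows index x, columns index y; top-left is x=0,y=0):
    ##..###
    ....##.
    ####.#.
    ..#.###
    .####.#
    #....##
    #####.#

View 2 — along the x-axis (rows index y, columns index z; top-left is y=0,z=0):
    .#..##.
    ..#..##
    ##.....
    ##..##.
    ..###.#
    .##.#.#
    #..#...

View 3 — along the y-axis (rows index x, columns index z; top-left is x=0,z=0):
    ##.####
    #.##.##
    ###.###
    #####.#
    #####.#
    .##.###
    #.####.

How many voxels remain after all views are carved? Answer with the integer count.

full grid |V| = 343
after view 1 [z-axis, 30 of 49 cells solid] → remaining = 210
after view 2 [x-axis, 22 of 49 cells solid] → remaining = 94
after view 3 [y-axis, 39 of 49 cells solid] → remaining = 79

79 voxels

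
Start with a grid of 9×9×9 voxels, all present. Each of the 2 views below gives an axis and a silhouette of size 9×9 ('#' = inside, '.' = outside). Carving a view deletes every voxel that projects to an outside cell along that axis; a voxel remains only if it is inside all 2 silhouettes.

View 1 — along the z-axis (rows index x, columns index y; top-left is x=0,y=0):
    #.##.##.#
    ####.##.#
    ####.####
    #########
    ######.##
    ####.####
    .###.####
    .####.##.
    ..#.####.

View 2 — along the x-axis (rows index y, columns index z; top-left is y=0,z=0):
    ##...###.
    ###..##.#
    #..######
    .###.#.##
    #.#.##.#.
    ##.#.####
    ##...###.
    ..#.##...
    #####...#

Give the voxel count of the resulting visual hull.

362 voxels

full grid |V| = 729
  1. axis=2 (XY plane), |mask|=64  ⇒  voxels=576
  2. axis=0 (YZ plane), |mask|=50  ⇒  voxels=362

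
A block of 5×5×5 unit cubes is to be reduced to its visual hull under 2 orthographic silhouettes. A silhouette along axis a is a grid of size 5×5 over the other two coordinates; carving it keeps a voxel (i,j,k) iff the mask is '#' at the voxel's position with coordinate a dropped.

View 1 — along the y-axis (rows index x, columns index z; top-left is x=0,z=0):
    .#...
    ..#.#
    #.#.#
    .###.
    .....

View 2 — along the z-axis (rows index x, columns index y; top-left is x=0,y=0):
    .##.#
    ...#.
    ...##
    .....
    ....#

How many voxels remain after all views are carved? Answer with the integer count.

remaining voxels: 11

before carving: 125 voxels (5×5×5)
step 1: project along y, AND mask (9/25) → |grid| = 45
step 2: project along z, AND mask (7/25) → |grid| = 11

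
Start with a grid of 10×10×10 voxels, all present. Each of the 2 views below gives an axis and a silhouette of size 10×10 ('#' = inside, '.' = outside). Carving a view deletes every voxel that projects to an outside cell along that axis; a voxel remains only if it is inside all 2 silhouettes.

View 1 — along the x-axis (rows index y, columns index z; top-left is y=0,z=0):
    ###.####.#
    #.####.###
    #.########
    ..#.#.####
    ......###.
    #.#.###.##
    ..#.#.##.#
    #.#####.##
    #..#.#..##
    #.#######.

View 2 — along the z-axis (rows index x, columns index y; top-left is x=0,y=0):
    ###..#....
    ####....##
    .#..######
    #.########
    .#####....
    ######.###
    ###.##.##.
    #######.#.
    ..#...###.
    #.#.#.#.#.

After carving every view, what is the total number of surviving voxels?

start: 10×10×10 = 1000 voxels
V1 x: intersect with YZ mask (67 set) -- 670 left
V2 z: intersect with XY mask (64 set) -- 430 left

|visual hull| = 430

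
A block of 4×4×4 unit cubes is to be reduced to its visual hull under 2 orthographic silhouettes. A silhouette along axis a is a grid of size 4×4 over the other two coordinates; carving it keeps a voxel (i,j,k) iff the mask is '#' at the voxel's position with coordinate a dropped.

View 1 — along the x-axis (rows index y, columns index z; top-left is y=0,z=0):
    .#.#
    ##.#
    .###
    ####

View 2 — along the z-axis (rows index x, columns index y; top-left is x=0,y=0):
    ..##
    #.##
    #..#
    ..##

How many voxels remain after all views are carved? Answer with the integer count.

initial block: 4^3 = 64
V1 x: intersect with YZ mask (12 set) -- 48 left
V2 z: intersect with XY mask (9 set) -- 29 left

remaining voxels: 29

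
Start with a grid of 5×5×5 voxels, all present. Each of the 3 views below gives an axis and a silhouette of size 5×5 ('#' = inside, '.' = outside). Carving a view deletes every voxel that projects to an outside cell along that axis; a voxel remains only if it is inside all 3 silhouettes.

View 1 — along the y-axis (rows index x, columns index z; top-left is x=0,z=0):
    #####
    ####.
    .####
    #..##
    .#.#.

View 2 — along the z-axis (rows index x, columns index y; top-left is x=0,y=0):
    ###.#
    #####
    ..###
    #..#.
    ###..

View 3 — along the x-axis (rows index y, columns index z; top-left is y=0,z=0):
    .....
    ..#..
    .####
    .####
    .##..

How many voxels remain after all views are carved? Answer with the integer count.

voxel count = 30

start: 5×5×5 = 125 voxels
after view 1 [y-axis, 18 of 25 cells solid] → remaining = 90
after view 2 [z-axis, 17 of 25 cells solid] → remaining = 64
after view 3 [x-axis, 11 of 25 cells solid] → remaining = 30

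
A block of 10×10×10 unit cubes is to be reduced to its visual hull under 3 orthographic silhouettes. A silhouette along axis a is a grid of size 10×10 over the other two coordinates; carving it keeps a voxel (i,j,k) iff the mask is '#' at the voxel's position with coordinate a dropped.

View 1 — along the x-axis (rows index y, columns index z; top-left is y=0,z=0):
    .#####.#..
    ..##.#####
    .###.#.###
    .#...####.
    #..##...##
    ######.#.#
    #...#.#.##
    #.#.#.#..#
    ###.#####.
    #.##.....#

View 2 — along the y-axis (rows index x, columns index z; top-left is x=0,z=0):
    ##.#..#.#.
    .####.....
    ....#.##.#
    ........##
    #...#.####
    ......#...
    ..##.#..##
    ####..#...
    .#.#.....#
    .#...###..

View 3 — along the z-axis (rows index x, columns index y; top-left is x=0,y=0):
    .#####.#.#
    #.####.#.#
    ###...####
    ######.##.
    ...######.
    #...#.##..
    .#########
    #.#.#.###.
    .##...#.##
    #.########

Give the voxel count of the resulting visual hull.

full grid |V| = 1000
step 1: project along x, AND mask (60/100) → |grid| = 600
step 2: project along y, AND mask (39/100) → |grid| = 231
step 3: project along z, AND mask (68/100) → |grid| = 165

voxel count = 165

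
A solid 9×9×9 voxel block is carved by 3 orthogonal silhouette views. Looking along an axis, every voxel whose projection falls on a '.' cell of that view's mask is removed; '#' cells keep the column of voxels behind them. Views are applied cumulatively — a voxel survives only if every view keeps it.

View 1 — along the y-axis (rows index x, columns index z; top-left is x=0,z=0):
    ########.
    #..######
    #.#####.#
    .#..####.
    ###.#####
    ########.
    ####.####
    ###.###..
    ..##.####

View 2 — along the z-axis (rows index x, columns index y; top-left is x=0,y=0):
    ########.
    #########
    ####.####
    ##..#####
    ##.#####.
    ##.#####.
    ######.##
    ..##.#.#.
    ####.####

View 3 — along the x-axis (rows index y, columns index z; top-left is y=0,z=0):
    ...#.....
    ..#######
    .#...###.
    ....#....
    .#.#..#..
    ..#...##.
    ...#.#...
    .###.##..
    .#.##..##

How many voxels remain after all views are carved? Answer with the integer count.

before carving: 729 voxels (9×9×9)
carve view 1 (along y, XZ-mask fill 63/81): 567 voxels remain
carve view 2 (along z, XY-mask fill 66/81): 466 voxels remain
carve view 3 (along x, YZ-mask fill 31/81): 181 voxels remain

181 voxels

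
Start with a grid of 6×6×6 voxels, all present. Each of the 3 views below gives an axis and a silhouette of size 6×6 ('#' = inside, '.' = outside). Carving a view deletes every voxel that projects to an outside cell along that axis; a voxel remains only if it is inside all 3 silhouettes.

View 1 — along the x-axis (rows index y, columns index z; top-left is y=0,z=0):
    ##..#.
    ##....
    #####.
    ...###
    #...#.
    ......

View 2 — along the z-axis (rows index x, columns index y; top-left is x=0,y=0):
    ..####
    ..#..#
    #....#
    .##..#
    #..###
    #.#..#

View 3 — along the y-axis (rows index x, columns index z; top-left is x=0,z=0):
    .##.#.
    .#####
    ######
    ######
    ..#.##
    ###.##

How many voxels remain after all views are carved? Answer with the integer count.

full grid |V| = 216
  1. axis=0 (YZ plane), |mask|=15  ⇒  voxels=90
  2. axis=2 (XY plane), |mask|=18  ⇒  voxels=41
  3. axis=1 (XZ plane), |mask|=28  ⇒  voxels=30

|visual hull| = 30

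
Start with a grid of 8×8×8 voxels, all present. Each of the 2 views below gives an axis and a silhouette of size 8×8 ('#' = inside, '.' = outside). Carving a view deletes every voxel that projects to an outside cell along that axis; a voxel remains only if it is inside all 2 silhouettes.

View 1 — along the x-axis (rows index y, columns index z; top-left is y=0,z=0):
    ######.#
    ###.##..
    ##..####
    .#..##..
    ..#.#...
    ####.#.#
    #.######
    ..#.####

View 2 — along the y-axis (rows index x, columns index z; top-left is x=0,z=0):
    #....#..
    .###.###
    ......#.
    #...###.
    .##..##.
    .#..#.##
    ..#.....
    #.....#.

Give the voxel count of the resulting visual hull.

before carving: 512 voxels (8×8×8)
V1 x: intersect with YZ mask (41 set) -- 328 left
V2 y: intersect with XZ mask (24 set) -- 121 left

121 voxels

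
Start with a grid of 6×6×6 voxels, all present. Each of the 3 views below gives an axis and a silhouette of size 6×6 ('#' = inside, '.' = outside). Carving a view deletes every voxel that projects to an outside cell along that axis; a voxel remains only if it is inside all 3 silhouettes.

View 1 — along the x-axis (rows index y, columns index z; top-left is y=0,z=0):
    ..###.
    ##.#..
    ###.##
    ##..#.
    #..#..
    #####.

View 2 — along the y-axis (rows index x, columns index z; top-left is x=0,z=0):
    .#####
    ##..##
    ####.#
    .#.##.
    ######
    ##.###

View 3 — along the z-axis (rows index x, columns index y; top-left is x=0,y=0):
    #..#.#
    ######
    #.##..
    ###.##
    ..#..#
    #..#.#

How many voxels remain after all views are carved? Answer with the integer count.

start: 6×6×6 = 216 voxels
[1] x-view keeps 21 columns → grid now 126
[2] y-view keeps 28 columns → grid now 98
[3] z-view keeps 22 columns → grid now 60

60 voxels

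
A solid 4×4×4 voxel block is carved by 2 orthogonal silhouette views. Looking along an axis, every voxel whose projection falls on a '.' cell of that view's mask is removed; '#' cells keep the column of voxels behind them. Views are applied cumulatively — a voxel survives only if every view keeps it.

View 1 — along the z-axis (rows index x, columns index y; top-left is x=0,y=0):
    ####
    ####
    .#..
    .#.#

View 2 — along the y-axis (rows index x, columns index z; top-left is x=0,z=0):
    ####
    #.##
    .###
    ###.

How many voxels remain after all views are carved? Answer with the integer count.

start: 4×4×4 = 64 voxels
[1] z-view keeps 11 columns → grid now 44
[2] y-view keeps 13 columns → grid now 37

voxel count = 37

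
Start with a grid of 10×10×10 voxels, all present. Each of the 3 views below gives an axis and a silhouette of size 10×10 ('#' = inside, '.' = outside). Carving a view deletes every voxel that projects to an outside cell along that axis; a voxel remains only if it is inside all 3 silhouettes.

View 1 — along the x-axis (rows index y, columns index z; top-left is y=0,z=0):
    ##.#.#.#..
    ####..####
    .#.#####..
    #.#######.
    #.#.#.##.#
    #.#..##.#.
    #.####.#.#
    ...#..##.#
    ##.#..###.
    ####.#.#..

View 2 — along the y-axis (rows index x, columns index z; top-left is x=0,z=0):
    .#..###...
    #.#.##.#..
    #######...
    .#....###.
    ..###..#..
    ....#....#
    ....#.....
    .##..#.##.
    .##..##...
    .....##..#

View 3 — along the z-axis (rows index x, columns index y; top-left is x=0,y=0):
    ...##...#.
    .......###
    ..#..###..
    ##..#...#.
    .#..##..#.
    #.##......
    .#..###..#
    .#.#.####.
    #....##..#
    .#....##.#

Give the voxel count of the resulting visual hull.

full grid |V| = 1000
  1. axis=0 (YZ plane), |mask|=61  ⇒  voxels=610
  2. axis=1 (XZ plane), |mask|=39  ⇒  voxels=234
  3. axis=2 (XY plane), |mask|=40  ⇒  voxels=90

remaining voxels: 90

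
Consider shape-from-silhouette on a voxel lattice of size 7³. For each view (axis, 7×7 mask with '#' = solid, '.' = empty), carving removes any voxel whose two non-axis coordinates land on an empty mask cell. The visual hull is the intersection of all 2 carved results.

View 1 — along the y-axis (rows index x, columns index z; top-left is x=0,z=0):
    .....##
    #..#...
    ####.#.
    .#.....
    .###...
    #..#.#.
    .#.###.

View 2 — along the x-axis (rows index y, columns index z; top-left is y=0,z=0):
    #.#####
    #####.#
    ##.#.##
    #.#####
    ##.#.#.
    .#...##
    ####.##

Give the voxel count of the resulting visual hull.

remaining voxels: 109

full grid |V| = 343
after view 1 [y-axis, 20 of 49 cells solid] → remaining = 140
after view 2 [x-axis, 36 of 49 cells solid] → remaining = 109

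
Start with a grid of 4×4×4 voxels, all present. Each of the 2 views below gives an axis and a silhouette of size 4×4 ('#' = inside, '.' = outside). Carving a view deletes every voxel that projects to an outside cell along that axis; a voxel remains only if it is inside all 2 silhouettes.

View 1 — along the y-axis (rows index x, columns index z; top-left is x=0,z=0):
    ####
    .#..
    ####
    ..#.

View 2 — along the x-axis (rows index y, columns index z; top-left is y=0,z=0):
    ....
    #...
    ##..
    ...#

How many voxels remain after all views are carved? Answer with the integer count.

initial block: 4^3 = 64
[1] y-view keeps 10 columns → grid now 40
[2] x-view keeps 4 columns → grid now 9

voxel count = 9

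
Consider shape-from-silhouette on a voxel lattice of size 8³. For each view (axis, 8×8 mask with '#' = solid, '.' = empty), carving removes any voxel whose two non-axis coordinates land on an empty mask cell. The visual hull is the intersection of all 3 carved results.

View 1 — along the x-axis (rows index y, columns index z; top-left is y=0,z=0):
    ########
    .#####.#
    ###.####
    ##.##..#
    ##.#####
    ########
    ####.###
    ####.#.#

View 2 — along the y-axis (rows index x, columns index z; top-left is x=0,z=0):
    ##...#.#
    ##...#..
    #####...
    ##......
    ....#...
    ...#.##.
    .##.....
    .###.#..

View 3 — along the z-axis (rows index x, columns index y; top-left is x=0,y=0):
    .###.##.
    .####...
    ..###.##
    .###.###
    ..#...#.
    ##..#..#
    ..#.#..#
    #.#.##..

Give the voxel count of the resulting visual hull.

89 voxels

full grid |V| = 512
after view 1 [x-axis, 54 of 64 cells solid] → remaining = 432
after view 2 [y-axis, 24 of 64 cells solid] → remaining = 168
after view 3 [z-axis, 33 of 64 cells solid] → remaining = 89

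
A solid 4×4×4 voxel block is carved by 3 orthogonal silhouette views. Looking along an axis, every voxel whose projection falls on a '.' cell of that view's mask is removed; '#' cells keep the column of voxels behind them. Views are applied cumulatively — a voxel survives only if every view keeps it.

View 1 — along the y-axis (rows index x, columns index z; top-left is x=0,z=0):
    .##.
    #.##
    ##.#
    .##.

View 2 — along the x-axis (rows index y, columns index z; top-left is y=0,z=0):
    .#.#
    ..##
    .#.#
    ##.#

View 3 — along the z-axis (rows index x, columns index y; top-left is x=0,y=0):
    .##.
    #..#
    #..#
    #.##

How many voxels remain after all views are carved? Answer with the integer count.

13 voxels

initial block: 4^3 = 64
  1. axis=1 (XZ plane), |mask|=10  ⇒  voxels=40
  2. axis=0 (YZ plane), |mask|=9  ⇒  voxels=22
  3. axis=2 (XY plane), |mask|=9  ⇒  voxels=13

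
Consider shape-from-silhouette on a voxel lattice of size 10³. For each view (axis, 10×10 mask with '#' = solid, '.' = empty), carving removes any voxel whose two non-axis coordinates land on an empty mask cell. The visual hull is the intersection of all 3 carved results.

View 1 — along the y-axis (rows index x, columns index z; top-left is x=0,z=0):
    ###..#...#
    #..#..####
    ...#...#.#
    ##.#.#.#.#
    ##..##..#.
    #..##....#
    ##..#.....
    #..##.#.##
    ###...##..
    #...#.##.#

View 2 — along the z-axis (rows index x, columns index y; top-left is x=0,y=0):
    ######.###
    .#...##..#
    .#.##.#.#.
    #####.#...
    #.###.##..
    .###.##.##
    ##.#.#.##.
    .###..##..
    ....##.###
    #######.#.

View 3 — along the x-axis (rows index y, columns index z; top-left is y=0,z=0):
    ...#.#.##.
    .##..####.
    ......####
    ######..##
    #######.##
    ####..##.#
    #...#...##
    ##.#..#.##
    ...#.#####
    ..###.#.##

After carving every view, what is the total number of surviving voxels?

171 voxels

initial block: 10^3 = 1000
[1] y-view keeps 48 columns → grid now 480
[2] z-view keeps 61 columns → grid now 291
[3] x-view keeps 60 columns → grid now 171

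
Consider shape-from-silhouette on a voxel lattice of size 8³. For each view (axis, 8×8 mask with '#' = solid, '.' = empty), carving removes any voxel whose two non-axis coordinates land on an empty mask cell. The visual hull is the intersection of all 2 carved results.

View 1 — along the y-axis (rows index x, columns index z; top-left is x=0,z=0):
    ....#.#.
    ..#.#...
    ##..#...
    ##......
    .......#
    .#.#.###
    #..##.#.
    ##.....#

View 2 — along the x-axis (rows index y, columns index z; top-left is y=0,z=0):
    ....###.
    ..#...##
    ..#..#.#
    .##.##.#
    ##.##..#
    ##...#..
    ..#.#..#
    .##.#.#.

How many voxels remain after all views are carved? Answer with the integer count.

remaining voxels: 79

start: 8×8×8 = 512 voxels
  1. axis=1 (XZ plane), |mask|=22  ⇒  voxels=176
  2. axis=0 (YZ plane), |mask|=29  ⇒  voxels=79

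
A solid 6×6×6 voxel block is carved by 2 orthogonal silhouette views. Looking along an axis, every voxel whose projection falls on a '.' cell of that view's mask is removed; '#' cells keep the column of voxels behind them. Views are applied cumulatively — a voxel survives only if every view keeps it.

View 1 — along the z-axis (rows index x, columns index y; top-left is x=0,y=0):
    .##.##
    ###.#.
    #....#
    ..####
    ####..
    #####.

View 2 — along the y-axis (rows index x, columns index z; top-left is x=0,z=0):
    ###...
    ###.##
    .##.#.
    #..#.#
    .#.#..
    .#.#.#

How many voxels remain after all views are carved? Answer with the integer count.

|visual hull| = 73

start: 6×6×6 = 216 voxels
[1] z-view keeps 23 columns → grid now 138
[2] y-view keeps 19 columns → grid now 73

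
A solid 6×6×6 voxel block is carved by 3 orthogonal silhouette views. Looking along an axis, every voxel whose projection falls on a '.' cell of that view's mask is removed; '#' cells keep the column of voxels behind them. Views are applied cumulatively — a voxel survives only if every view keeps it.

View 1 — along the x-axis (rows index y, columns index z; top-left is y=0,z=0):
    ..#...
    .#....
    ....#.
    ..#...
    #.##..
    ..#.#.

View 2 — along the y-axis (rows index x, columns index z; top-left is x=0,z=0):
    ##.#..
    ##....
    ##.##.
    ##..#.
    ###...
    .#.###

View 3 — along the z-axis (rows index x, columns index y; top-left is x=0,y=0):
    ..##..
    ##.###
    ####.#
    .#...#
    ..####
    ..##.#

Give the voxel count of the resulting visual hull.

before carving: 216 voxels (6×6×6)
V1 x: intersect with YZ mask (9 set) -- 54 left
V2 y: intersect with XZ mask (19 set) -- 24 left
V3 z: intersect with XY mask (21 set) -- 13 left

remaining voxels: 13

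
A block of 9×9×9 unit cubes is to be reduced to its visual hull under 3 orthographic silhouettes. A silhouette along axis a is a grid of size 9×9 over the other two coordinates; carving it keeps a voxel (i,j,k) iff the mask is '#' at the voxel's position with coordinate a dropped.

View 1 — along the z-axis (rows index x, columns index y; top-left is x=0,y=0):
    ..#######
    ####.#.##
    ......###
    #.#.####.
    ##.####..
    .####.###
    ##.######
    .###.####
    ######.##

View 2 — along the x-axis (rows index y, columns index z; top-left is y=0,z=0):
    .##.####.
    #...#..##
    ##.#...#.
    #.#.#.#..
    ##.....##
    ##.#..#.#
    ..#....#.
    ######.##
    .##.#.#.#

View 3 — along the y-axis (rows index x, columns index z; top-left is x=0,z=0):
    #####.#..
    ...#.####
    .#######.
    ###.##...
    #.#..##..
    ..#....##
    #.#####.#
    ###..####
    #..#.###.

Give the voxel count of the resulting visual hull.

initial block: 9^3 = 729
V1 z: intersect with XY mask (59 set) -- 531 left
V2 x: intersect with YZ mask (42 set) -- 278 left
V3 y: intersect with XZ mask (49 set) -- 165 left

remaining voxels: 165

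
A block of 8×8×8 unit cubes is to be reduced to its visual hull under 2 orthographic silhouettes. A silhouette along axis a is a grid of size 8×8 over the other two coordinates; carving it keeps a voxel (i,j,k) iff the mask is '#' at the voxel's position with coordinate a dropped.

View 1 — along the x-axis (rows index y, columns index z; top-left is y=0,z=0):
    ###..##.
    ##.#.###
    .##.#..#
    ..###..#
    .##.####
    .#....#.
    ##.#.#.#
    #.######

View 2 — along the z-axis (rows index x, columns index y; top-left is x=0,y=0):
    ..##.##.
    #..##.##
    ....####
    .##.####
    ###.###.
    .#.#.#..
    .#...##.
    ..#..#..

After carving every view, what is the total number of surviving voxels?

voxel count = 151

before carving: 512 voxels (8×8×8)
[1] x-view keeps 39 columns → grid now 312
[2] z-view keeps 33 columns → grid now 151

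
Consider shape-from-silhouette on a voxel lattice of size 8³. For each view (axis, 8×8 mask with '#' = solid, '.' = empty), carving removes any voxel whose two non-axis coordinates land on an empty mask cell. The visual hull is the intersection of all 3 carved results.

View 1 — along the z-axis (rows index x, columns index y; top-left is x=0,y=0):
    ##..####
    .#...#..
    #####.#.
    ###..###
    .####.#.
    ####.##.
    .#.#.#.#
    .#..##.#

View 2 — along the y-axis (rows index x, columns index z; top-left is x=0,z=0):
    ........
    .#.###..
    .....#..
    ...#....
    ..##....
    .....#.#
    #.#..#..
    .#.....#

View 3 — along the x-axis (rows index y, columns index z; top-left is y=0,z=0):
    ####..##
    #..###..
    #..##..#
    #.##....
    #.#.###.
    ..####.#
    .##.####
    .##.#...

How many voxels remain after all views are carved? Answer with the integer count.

before carving: 512 voxels (8×8×8)
step 1: project along z, AND mask (39/64) → |grid| = 312
step 2: project along y, AND mask (15/64) → |grid| = 62
step 3: project along x, AND mask (36/64) → |grid| = 35

remaining voxels: 35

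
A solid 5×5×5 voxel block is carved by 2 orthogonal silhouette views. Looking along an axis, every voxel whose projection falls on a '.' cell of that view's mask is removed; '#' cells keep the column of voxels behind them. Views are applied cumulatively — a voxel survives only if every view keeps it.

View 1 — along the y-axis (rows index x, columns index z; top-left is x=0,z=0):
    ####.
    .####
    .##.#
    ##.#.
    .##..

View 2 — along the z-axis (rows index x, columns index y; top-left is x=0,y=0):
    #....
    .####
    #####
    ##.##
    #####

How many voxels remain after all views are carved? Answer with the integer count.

57 voxels

initial block: 5^3 = 125
step 1: project along y, AND mask (16/25) → |grid| = 80
step 2: project along z, AND mask (19/25) → |grid| = 57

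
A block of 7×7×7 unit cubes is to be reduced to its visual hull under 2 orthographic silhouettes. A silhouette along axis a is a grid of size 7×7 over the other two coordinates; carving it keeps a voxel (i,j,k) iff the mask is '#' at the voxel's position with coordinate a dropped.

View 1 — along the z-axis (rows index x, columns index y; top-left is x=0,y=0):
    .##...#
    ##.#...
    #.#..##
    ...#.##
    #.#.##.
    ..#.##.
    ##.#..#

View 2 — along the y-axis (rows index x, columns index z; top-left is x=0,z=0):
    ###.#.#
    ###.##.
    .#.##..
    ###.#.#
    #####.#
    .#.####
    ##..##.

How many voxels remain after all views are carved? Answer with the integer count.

full grid |V| = 343
after view 1 [z-axis, 24 of 49 cells solid] → remaining = 168
after view 2 [y-axis, 33 of 49 cells solid] → remaining = 112

remaining voxels: 112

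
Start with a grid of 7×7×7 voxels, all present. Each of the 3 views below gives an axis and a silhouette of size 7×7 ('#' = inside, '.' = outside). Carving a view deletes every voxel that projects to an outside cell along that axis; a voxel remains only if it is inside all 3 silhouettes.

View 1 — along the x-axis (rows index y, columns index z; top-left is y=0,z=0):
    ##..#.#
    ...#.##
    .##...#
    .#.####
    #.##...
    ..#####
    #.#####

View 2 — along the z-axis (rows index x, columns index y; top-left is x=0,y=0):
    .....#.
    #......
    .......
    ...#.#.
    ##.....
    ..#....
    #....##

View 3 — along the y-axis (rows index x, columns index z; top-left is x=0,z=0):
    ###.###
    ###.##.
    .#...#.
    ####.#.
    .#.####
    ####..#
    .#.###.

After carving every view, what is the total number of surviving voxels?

full grid |V| = 343
[1] x-view keeps 29 columns → grid now 203
[2] z-view keeps 10 columns → grid now 44
[3] y-view keeps 32 columns → grid now 30

30 voxels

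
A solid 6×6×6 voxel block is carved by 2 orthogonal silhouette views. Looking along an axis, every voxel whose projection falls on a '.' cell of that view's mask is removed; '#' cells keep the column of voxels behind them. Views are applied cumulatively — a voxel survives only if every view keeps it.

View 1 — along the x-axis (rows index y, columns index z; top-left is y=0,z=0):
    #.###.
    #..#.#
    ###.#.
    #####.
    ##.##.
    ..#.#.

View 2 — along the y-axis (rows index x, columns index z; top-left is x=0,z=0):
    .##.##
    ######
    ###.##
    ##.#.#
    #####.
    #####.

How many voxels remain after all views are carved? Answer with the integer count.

voxel count = 108

full grid |V| = 216
[1] x-view keeps 22 columns → grid now 132
[2] y-view keeps 29 columns → grid now 108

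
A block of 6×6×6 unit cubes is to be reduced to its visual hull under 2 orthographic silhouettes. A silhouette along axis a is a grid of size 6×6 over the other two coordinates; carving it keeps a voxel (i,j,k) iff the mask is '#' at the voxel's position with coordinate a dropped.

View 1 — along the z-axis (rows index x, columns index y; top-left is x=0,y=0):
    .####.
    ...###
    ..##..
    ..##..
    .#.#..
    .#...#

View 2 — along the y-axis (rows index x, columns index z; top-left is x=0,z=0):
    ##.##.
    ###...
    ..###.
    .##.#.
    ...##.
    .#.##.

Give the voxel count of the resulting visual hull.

|visual hull| = 47

initial block: 6^3 = 216
carve view 1 (along z, XY-mask fill 15/36): 90 voxels remain
carve view 2 (along y, XZ-mask fill 18/36): 47 voxels remain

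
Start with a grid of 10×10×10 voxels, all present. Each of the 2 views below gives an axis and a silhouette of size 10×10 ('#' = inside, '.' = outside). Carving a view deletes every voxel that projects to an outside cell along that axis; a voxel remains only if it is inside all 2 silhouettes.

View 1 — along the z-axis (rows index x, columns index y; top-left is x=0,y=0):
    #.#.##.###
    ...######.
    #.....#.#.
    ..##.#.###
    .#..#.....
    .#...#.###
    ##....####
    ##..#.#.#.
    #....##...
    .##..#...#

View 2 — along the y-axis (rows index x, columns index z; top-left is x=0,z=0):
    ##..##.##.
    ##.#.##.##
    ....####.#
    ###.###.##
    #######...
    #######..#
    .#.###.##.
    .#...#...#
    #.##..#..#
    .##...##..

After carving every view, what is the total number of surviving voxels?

initial block: 10^3 = 1000
[1] z-view keeps 47 columns → grid now 470
[2] y-view keeps 59 columns → grid now 283

remaining voxels: 283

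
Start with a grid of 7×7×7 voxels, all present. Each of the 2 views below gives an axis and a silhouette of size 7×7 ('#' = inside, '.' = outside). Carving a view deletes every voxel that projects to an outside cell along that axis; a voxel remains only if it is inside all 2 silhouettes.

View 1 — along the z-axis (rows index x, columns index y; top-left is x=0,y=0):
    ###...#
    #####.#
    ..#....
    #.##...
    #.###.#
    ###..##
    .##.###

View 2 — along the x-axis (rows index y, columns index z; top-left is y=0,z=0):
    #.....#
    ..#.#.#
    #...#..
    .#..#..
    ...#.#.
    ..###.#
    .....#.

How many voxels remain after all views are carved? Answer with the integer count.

before carving: 343 voxels (7×7×7)
  1. axis=2 (XY plane), |mask|=29  ⇒  voxels=203
  2. axis=0 (YZ plane), |mask|=16  ⇒  voxels=61

remaining voxels: 61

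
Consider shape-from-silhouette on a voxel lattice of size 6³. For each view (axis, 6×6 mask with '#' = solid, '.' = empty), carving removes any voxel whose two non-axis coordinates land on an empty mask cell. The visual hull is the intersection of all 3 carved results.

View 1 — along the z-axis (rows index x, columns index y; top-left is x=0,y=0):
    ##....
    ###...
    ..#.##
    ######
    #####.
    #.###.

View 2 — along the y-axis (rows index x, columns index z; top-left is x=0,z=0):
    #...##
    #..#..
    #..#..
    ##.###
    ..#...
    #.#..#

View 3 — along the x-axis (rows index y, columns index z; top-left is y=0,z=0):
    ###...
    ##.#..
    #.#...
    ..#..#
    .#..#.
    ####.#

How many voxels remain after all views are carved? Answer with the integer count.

voxel count = 31

initial block: 6^3 = 216
  1. axis=2 (XY plane), |mask|=23  ⇒  voxels=138
  2. axis=1 (XZ plane), |mask|=16  ⇒  voxels=65
  3. axis=0 (YZ plane), |mask|=17  ⇒  voxels=31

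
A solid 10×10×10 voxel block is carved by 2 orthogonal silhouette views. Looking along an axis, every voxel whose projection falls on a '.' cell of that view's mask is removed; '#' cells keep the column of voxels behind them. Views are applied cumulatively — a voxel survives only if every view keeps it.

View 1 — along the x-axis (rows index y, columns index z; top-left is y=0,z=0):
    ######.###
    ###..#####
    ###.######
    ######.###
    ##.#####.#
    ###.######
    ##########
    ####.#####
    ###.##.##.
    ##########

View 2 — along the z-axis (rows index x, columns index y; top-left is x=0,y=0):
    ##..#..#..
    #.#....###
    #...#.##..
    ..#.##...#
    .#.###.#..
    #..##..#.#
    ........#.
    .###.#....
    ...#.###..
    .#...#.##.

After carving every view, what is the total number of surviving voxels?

full grid |V| = 1000
after view 1 [x-axis, 88 of 100 cells solid] → remaining = 880
after view 2 [z-axis, 40 of 100 cells solid] → remaining = 350

|visual hull| = 350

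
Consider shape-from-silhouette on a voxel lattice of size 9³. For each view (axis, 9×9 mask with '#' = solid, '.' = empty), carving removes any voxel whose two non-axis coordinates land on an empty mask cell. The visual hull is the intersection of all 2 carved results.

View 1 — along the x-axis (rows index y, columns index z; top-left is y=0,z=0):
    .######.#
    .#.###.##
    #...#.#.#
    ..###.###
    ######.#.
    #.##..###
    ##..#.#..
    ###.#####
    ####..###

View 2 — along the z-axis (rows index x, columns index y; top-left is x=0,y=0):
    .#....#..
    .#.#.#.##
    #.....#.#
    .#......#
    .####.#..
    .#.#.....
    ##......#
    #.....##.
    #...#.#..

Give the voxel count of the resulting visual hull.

initial block: 9^3 = 729
carve view 1 (along x, YZ-mask fill 55/81): 495 voxels remain
carve view 2 (along z, XY-mask fill 28/81): 170 voxels remain

voxel count = 170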